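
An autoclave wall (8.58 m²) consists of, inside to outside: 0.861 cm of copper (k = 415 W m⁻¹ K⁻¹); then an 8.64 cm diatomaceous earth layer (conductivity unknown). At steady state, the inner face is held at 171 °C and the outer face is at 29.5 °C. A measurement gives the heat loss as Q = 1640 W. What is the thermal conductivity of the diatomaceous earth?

k = 0.117 W/m·K

ΣR = ΔT/Q = |171 − 29.5|/1640 = 0.08628 K/W
Known resistances:
  R_copper = L/(kA) = 0.00861/(415·8.58) = 2.418×10^-6 K/W
R_diatomaceous earth = ΣR − ΣR_known = 0.08628 − 2.418×10^-6 = 0.08628 K/W
L/(kA) = 0.08628 ⇒ k = 0.0864/(0.08628·8.58) = 0.117 W/m·K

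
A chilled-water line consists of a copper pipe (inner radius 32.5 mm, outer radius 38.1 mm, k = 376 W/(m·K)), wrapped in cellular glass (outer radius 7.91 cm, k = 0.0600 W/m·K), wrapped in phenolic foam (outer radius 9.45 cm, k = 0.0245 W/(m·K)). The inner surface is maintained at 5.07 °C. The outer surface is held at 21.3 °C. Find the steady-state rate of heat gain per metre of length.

Q' = 5.25 W/m

Series thermal resistances, inner to outer:
  R'_copper = ln(0.0381/0.0325)/(2πk) = 0.1590/(2π·376) = 6.729×10^-5 m·K/W
  R'_cellular glass = ln(0.0791/0.0381)/(2πk) = 0.7305/(2π·0.0600) = 1.938 m·K/W
  R'_phenolic foam = ln(0.0945/0.0791)/(2πk) = 0.1779/(2π·0.0245) = 1.156 m·K/W
ΣR = 6.729×10^-5 + 1.938 + 1.156 = 3.094 m·K/W
Q' = ΔT/ΣR = (5.07 °C − 21.3 °C)/3.094 = -5.25 W/m
(Negative Q' ⇒ heat flows inward; heat gain = 5.25 W/m.)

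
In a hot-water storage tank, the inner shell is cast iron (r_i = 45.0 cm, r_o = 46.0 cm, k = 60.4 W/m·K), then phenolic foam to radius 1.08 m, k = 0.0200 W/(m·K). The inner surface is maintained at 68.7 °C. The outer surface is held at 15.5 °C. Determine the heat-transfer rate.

Q = 10.7 W

Series thermal resistances, inner to outer:
  R_cast iron = (1/0.450 − 1/0.460)/(4πk) = 0.04831/(4π·60.4) = 6.365×10^-5 K/W
  R_phenolic foam = (1/0.460 − 1/1.08)/(4πk) = 1.248/(4π·0.0200) = 4.966 K/W
ΣR = 6.365×10^-5 + 4.966 = 4.966 K/W
Q = ΔT/ΣR = (68.7 °C − 15.5 °C)/4.966 = 10.7 W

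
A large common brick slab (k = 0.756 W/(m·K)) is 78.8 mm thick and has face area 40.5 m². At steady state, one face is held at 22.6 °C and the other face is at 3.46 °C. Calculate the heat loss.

Q = 7440 W

Q = kA·ΔT/L = 0.756 × 40.5 × |22.6 °C − 3.46 °C| / 0.0788 = 7440 W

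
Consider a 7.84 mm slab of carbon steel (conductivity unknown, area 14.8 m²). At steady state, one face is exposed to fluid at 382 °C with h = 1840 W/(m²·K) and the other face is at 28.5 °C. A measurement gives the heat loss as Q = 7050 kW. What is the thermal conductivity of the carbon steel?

k = 39.5 W/m·K

ΣR = ΔT/Q = |382 − 28.5|/7.05×10^6 = 5.014×10^-5 K/W
Known resistances:
  R_conv,in = 1/(hA) = 1/(1840·14.8) = 3.672×10^-5 K/W
R_carbon steel = ΣR − ΣR_known = 5.014×10^-5 − 3.672×10^-5 = 1.342×10^-5 K/W
L/(kA) = 1.342×10^-5 ⇒ k = 0.00784/(1.342×10^-5·14.8) = 39.5 W/m·K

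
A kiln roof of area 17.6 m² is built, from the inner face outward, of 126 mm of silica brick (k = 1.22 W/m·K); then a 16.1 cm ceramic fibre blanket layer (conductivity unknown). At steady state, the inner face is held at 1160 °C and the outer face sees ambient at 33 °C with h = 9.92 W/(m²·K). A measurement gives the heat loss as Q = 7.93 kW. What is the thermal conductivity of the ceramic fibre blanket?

k = 0.0701 W/m·K

ΣR = ΔT/Q = |1160 − 33|/7930 = 0.1421 K/W
Known resistances:
  R_silica brick = L/(kA) = 0.126/(1.22·17.6) = 0.005868 K/W
  R_conv,out = 1/(hA) = 1/(9.92·17.6) = 0.005728 K/W
R_ceramic fibre blanket = ΣR − ΣR_known = 0.1421 − 0.01160 = 0.1305 K/W
L/(kA) = 0.1305 ⇒ k = 0.161/(0.1305·17.6) = 0.0701 W/m·K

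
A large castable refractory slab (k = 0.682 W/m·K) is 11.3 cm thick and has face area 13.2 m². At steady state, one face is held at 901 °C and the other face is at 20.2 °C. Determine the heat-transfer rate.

Q = kA·ΔT/L = 0.682 × 13.2 × |901 °C − 20.2 °C| / 0.113 = 70200 W

Q = 70200 W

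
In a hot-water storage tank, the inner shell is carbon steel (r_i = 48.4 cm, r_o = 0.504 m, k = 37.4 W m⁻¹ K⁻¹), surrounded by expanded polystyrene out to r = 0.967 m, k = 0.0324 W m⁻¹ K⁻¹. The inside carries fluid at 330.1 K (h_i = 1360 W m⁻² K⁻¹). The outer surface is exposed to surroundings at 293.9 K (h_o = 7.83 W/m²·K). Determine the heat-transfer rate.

Treat each layer as a resistance in series:
  R_conv,in = 1/(4πr²h) = 1/(4π·0.484²·1360) = 2.498×10^-4 K/W
  R_carbon steel = (1/0.484 − 1/0.504)/(4πk) = 0.08199/(4π·37.4) = 1.745×10^-4 K/W
  R_expanded polystyrene = (1/0.504 − 1/0.967)/(4πk) = 0.9500/(4π·0.0324) = 2.333 K/W
  R_conv,out = 1/(4πr²h) = 1/(4π·0.967²·7.83) = 0.01087 K/W
ΣR = 2.498×10^-4 + 1.745×10^-4 + 2.333 + 0.01087 = 2.344 K/W
Q = ΔT/ΣR = (330.1 K − 293.9 K)/2.344 = 15.4 W

Q = 15.4 W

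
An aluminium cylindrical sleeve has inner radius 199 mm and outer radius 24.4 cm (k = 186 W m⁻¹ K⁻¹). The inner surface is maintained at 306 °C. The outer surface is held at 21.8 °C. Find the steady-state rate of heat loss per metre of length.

Q' = 2πk·ΔT/ln(r₂/r₁) = 2π × 186 × 284.2 / ln(0.244/0.199) = 1.63×10^6 W/m

Q' = 1.63×10^6 W/m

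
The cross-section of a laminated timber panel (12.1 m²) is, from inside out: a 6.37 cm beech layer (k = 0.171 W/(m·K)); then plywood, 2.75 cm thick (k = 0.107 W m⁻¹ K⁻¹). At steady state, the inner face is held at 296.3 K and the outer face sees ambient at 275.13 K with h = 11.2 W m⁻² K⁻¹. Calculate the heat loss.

Resistance network (inner→outer):
  R_beech = L/(kA) = 0.0637/(0.171·12.1) = 0.03079 K/W
  R_plywood = L/(kA) = 0.0275/(0.107·12.1) = 0.02124 K/W
  R_conv,out = 1/(hA) = 1/(11.2·12.1) = 0.007379 K/W
ΣR = 0.03079 + 0.02124 + 0.007379 = 0.05941 K/W
Q = ΔT/ΣR = (296.3 K − 275.13 K)/0.05941 = 356 W

Q = 356 W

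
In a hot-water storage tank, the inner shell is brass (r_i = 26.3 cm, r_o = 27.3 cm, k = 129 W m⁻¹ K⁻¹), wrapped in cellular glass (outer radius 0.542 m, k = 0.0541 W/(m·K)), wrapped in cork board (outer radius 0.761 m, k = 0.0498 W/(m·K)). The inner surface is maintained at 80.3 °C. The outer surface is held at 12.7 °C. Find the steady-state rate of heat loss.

Resistance network (inner→outer):
  R_brass = (1/0.263 − 1/0.273)/(4πk) = 0.1393/(4π·129) = 8.592×10^-5 K/W
  R_cellular glass = (1/0.273 − 1/0.542)/(4πk) = 1.818/(4π·0.0541) = 2.674 K/W
  R_cork board = (1/0.542 − 1/0.761)/(4πk) = 0.5310/(4π·0.0498) = 0.8484 K/W
ΣR = 8.592×10^-5 + 2.674 + 0.8484 = 3.522 K/W
Q = ΔT/ΣR = (80.3 °C − 12.7 °C)/3.522 = 19.2 W

Q = 19.2 W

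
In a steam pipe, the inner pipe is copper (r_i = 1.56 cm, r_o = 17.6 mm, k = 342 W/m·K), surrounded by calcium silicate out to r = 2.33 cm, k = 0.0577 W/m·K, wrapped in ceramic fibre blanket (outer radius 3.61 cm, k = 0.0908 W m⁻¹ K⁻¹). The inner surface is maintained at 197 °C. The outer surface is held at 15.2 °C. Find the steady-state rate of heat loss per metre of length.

Q' = 118 W/m

Resistance network (inner→outer):
  R'_copper = ln(0.0176/0.0156)/(2πk) = 0.1206/(2π·342) = 5.614×10^-5 m·K/W
  R'_calcium silicate = ln(0.0233/0.0176)/(2πk) = 0.2806/(2π·0.0577) = 0.7739 m·K/W
  R'_ceramic fibre blanket = ln(0.0361/0.0233)/(2πk) = 0.4378/(2π·0.0908) = 0.7674 m·K/W
ΣR = 5.614×10^-5 + 0.7739 + 0.7674 = 1.541 m·K/W
Q' = ΔT/ΣR = (197 °C − 15.2 °C)/1.541 = 118 W/m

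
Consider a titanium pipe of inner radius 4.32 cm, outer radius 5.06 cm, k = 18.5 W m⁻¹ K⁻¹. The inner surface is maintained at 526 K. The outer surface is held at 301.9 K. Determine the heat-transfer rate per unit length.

Q' = 165 kW/m

Q' = 2πk·ΔT/ln(r₂/r₁) = 2π × 18.5 × 224.1 / ln(0.0506/0.0432) = 1.65×10^5 W/m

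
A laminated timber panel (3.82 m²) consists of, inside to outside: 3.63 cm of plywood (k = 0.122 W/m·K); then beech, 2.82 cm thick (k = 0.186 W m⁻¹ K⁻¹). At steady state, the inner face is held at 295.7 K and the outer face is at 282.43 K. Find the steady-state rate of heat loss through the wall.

Resistance network (inner→outer):
  R_plywood = L/(kA) = 0.0363/(0.122·3.82) = 0.07789 K/W
  R_beech = L/(kA) = 0.0282/(0.186·3.82) = 0.03969 K/W
ΣR = 0.07789 + 0.03969 = 0.1176 K/W
Q = ΔT/ΣR = (295.7 K − 282.43 K)/0.1176 = 113 W

Q = 113 W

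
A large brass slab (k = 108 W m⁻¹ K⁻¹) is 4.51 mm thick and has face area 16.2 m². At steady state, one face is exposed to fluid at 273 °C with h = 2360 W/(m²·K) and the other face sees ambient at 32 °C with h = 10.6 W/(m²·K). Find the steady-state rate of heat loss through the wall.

Q = 41200 W

Resistance network (inner→outer):
  R_conv,in = 1/(hA) = 1/(2360·16.2) = 2.616×10^-5 K/W
  R_brass = L/(kA) = 0.00451/(108·16.2) = 2.578×10^-6 K/W
  R_conv,out = 1/(hA) = 1/(10.6·16.2) = 0.005823 K/W
ΣR = 2.616×10^-5 + 2.578×10^-6 + 0.005823 = 0.005852 K/W
Q = ΔT/ΣR = (273 °C − 32 °C)/0.005852 = 41200 W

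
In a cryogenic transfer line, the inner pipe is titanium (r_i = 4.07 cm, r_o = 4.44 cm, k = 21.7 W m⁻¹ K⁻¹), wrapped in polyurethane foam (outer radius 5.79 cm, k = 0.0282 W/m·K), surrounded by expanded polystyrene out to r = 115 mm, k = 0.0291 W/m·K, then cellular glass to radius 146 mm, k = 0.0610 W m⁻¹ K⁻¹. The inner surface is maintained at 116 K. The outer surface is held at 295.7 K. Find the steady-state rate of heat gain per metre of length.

Q' = 30.6 W/m

Resistance network (inner→outer):
  R'_titanium = ln(0.0444/0.0407)/(2πk) = 0.08701/(2π·21.7) = 6.382×10^-4 m·K/W
  R'_polyurethane foam = ln(0.0579/0.0444)/(2πk) = 0.2655/(2π·0.0282) = 1.498 m·K/W
  R'_expanded polystyrene = ln(0.115/0.0579)/(2πk) = 0.6862/(2π·0.0291) = 3.753 m·K/W
  R'_cellular glass = ln(0.146/0.115)/(2πk) = 0.2387/(2π·0.0610) = 0.6227 m·K/W
ΣR = 6.382×10^-4 + 1.498 + 3.753 + 0.6227 = 5.874 m·K/W
Q' = ΔT/ΣR = (116 K − 295.7 K)/5.874 = -30.6 W/m
(Negative Q' ⇒ heat flows inward; heat gain = 30.6 W/m.)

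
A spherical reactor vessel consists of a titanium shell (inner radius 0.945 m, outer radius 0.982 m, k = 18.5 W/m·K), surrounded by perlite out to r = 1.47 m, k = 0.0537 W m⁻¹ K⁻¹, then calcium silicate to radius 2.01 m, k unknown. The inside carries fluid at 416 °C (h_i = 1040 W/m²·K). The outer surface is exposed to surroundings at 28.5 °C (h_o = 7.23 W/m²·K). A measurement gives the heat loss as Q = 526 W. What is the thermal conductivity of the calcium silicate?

k = 0.0625 W/m·K

ΣR = ΔT/Q = |416 − 28.5|/526 = 0.7367 K/W
Known resistances:
  R_conv,in = 1/(4πr²h) = 1/(4π·0.945²·1040) = 8.568×10^-5 K/W
  R_titanium = (1/0.945 − 1/0.982)/(4πk) = 0.03987/(4π·18.5) = 1.715×10^-4 K/W
  R_perlite = (1/0.982 − 1/1.47)/(4πk) = 0.3381/(4π·0.0537) = 0.5010 K/W
  R_conv,out = 1/(4πr²h) = 1/(4π·2.01²·7.23) = 0.002724 K/W
R_calcium silicate = ΣR − ΣR_known = 0.7367 − 0.5040 = 0.2327 K/W
(1/r₁−1/r₂)/(4πk) = 0.2327 ⇒ k = 0.1828/(4π·0.2327) = 0.0625 W/m·K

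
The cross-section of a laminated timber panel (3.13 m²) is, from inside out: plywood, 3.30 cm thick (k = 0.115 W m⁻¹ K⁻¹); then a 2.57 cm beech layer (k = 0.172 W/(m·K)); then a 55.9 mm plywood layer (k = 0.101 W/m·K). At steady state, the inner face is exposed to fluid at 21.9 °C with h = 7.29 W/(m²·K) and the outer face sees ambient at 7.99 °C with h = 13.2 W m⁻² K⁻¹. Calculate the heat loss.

Treat each layer as a resistance in series:
  R_conv,in = 1/(hA) = 1/(7.29·3.13) = 0.04383 K/W
  R_plywood = L/(kA) = 0.0330/(0.115·3.13) = 0.09168 K/W
  R_beech = L/(kA) = 0.0257/(0.172·3.13) = 0.04774 K/W
  R_plywood = L/(kA) = 0.0559/(0.101·3.13) = 0.1768 K/W
  R_conv,out = 1/(hA) = 1/(13.2·3.13) = 0.02420 K/W
ΣR = 0.04383 + 0.09168 + 0.04774 + 0.1768 + 0.02420 = 0.3842 K/W
Q = ΔT/ΣR = (21.9 °C − 7.99 °C)/0.3842 = 36.2 W

Q = 36.2 W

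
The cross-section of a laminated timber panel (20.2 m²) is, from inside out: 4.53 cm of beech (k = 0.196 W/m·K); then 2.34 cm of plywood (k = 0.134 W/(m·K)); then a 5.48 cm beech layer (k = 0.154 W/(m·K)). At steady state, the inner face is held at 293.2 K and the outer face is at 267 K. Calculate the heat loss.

Q = 695 W

Treat each layer as a resistance in series:
  R_beech = L/(kA) = 0.0453/(0.196·20.2) = 0.01144 K/W
  R_plywood = L/(kA) = 0.0234/(0.134·20.2) = 0.008645 K/W
  R_beech = L/(kA) = 0.0548/(0.154·20.2) = 0.01762 K/W
ΣR = 0.01144 + 0.008645 + 0.01762 = 0.03771 K/W
Q = ΔT/ΣR = (293.2 K − 267 K)/0.03771 = 695 W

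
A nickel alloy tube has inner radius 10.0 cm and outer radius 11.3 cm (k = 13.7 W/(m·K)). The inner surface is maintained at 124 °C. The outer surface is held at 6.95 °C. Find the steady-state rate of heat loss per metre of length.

Q' = 2πk·ΔT/ln(r₂/r₁) = 2π × 13.7 × 117.05 / ln(0.113/0.100) = 82400 W/m

Q' = 82400 W/m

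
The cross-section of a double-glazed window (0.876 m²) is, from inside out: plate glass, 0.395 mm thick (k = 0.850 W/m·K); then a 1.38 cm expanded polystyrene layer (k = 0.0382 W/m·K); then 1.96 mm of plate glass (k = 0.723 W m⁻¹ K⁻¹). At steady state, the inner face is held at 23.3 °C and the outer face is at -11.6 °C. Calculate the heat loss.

Q = 83.9 W

Resistance network (inner→outer):
  R_plate glass = L/(kA) = 3.95×10^-4/(0.850·0.876) = 5.305×10^-4 K/W
  R_expanded polystyrene = L/(kA) = 0.0138/(0.0382·0.876) = 0.4124 K/W
  R_plate glass = L/(kA) = 0.00196/(0.723·0.876) = 0.003095 K/W
ΣR = 5.305×10^-4 + 0.4124 + 0.003095 = 0.4160 K/W
Q = ΔT/ΣR = (23.3 °C − -11.6 °C)/0.4160 = 83.9 W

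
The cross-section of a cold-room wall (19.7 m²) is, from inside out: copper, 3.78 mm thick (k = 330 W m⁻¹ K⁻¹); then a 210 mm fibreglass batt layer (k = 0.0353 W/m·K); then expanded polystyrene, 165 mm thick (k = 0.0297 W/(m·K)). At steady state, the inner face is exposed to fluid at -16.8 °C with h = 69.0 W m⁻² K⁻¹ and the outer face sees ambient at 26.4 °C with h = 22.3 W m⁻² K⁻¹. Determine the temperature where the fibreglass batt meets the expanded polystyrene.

T = 5.48 °C

Treat each layer as a resistance in series:
  R_conv,in = 1/(hA) = 1/(69.0·19.7) = 7.357×10^-4 K/W
  R_copper = L/(kA) = 0.00378/(330·19.7) = 5.814×10^-7 K/W
  R_fibreglass batt = L/(kA) = 0.210/(0.0353·19.7) = 0.3020 K/W
  R_expanded polystyrene = L/(kA) = 0.165/(0.0297·19.7) = 0.2820 K/W
  R_conv,out = 1/(hA) = 1/(22.3·19.7) = 0.002276 K/W
ΣR = 7.357×10^-4 + 5.814×10^-7 + 0.3020 + 0.2820 + 0.002276 = 0.5870 K/W
Q = ΔT/ΣR = (-16.8 °C − 26.4 °C)/0.5870 = -73.59 W
From the inner boundary to the fibreglass batt/expanded polystyrene interface, ΣR_partial = 0.3027 K/W.
T_interface = T_in − Q·ΣR_partial = -16.8 °C − (-73.59)(0.3027) = 5.48 °C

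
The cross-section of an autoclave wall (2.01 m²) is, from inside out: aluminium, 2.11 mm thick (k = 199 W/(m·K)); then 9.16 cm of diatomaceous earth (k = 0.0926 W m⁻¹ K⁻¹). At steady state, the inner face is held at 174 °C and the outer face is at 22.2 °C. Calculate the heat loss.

Q = 308 W

Resistance network (inner→outer):
  R_aluminium = L/(kA) = 0.00211/(199·2.01) = 5.275×10^-6 K/W
  R_diatomaceous earth = L/(kA) = 0.0916/(0.0926·2.01) = 0.4921 K/W
ΣR = 5.275×10^-6 + 0.4921 = 0.4921 K/W
Q = ΔT/ΣR = (174 °C − 22.2 °C)/0.4921 = 308 W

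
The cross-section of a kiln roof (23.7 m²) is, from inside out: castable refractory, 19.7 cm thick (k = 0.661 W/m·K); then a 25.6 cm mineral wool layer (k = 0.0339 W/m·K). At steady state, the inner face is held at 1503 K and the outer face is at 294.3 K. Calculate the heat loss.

Resistance network (inner→outer):
  R_castable refractory = L/(kA) = 0.197/(0.661·23.7) = 0.01258 K/W
  R_mineral wool = L/(kA) = 0.256/(0.0339·23.7) = 0.3186 K/W
ΣR = 0.01258 + 0.3186 = 0.3312 K/W
Q = ΔT/ΣR = (1503 K − 294.3 K)/0.3312 = 3650 W

Q = 3.65 kW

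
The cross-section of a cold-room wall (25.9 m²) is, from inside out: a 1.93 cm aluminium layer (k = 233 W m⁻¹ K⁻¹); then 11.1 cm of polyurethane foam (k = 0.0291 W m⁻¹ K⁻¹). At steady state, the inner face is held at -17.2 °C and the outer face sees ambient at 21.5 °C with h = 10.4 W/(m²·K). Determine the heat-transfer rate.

Q = 256 W

Resistance network (inner→outer):
  R_aluminium = L/(kA) = 0.0193/(233·25.9) = 3.198×10^-6 K/W
  R_polyurethane foam = L/(kA) = 0.111/(0.0291·25.9) = 0.1473 K/W
  R_conv,out = 1/(hA) = 1/(10.4·25.9) = 0.003713 K/W
ΣR = 3.198×10^-6 + 0.1473 + 0.003713 = 0.1510 K/W
Q = ΔT/ΣR = (-17.2 °C − 21.5 °C)/0.1510 = -256 W
(Negative Q ⇒ heat flows inward; heat gain = 256 W.)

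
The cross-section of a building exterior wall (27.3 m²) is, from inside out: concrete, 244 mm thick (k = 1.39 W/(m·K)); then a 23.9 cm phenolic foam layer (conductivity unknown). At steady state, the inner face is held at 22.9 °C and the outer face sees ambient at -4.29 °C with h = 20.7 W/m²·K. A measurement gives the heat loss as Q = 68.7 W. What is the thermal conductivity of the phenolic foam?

k = 0.0226 W/m·K

ΣR = ΔT/Q = |22.9 − -4.29|/68.7 = 0.3958 K/W
Known resistances:
  R_concrete = L/(kA) = 0.244/(1.39·27.3) = 0.006430 K/W
  R_conv,out = 1/(hA) = 1/(20.7·27.3) = 0.001770 K/W
R_phenolic foam = ΣR − ΣR_known = 0.3958 − 0.008200 = 0.3876 K/W
L/(kA) = 0.3876 ⇒ k = 0.239/(0.3876·27.3) = 0.0226 W/m·K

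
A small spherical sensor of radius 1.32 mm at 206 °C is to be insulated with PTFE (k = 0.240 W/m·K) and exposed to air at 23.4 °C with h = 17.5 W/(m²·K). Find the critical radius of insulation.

r_cr = 2.74 cm

For a sphere, r_cr = 2k_ins/h = 2·0.240/17.5 = 0.0274 m = 2.74 cm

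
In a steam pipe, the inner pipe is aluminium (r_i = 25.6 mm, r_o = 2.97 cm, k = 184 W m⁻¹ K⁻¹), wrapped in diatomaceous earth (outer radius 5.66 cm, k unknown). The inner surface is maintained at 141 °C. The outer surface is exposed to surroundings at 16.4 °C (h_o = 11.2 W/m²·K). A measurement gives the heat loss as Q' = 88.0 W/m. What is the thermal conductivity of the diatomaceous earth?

ΣR = ΔT/Q' = |141 − 16.4|/88.0 = 1.416 m·K/W
Known resistances:
  R'_aluminium = ln(0.0297/0.0256)/(2πk) = 0.1486/(2π·184) = 1.285×10^-4 m·K/W
  R'_conv,out = 1/(2πr h) = 1/(2π·0.0566·11.2) = 0.2511 m·K/W
R_diatomaceous earth = ΣR − ΣR_known = 1.416 − 0.2512 = 1.165 m·K/W
ln(r₂/r₁)/(2πk) = 1.165 ⇒ k = 0.6449/(2π·1.165) = 0.0881 W/m·K

k = 0.0881 W/m·K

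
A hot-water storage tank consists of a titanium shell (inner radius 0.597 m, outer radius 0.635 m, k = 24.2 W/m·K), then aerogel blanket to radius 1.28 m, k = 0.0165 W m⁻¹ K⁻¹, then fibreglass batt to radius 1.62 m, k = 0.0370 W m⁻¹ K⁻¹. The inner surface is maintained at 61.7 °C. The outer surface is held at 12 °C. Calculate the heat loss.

Q = 11.9 W

Treat each layer as a resistance in series:
  R_titanium = (1/0.597 − 1/0.635)/(4πk) = 0.1002/(4π·24.2) = 3.296×10^-4 K/W
  R_aerogel blanket = (1/0.635 − 1/1.28)/(4πk) = 0.7936/(4π·0.0165) = 3.827 K/W
  R_fibreglass batt = (1/1.28 − 1/1.62)/(4πk) = 0.1640/(4π·0.0370) = 0.3526 K/W
ΣR = 3.296×10^-4 + 3.827 + 0.3526 = 4.180 K/W
Q = ΔT/ΣR = (61.7 °C − 12 °C)/4.180 = 11.9 W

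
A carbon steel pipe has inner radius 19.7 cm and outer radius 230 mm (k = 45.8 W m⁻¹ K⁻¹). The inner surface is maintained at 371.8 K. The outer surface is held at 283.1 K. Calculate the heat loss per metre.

Q' = 2πk·ΔT/ln(r₂/r₁) = 2π × 45.8 × 88.7 / ln(0.230/0.197) = 1.65×10^5 W/m

Q' = 165 kW/m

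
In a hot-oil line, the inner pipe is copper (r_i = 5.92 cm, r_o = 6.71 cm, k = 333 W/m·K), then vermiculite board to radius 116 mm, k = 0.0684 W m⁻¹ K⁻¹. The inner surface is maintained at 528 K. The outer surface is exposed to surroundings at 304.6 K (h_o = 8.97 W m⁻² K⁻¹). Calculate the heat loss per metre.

Q' = 157 W/m

Treat each layer as a resistance in series:
  R'_copper = ln(0.0671/0.0592)/(2πk) = 0.1253/(2π·333) = 5.987×10^-5 m·K/W
  R'_vermiculite board = ln(0.116/0.0671)/(2πk) = 0.5474/(2π·0.0684) = 1.274 m·K/W
  R'_conv,out = 1/(2πr h) = 1/(2π·0.116·8.97) = 0.1530 m·K/W
ΣR = 5.987×10^-5 + 1.274 + 0.1530 = 1.427 m·K/W
Q' = ΔT/ΣR = (528 K − 304.6 K)/1.427 = 157 W/m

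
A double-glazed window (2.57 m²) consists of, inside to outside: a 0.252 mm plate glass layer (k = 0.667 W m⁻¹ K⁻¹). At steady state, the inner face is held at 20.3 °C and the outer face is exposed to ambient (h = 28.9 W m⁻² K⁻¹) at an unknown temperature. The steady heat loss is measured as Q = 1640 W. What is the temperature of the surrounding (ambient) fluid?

Series resistances:
  R_plate glass = L/(kA) = 2.52×10^-4/(0.667·2.57) = 1.470×10^-4 K/W
  R_conv,out = 1/(hA) = 1/(28.9·2.57) = 0.01346 K/W
ΣR = 0.01361 K/W
ΔT = Q·ΣR = 1640 × 0.01361 = 22.32 K
Heat flows outward, so T_out = T_in − ΔT = 20.3 − 22.32 = -2.02 °C

T_out = -2.02 °C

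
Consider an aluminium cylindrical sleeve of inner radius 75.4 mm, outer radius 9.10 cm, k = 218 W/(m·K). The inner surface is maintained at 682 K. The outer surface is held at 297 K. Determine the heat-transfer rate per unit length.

Q' = 2.80×10^6 W/m

Q' = 2πk·ΔT/ln(r₂/r₁) = 2π × 218 × 385 / ln(0.0910/0.0754) = 2.80×10^6 W/m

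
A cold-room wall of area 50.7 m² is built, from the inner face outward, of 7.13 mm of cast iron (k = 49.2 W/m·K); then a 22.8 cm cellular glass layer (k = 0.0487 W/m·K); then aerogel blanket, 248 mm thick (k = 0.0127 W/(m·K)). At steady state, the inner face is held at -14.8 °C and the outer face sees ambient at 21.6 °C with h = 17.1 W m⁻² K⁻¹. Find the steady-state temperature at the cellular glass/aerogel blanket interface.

T = -7.78 °C

Treat each layer as a resistance in series:
  R_cast iron = L/(kA) = 0.00713/(49.2·50.7) = 2.858×10^-6 K/W
  R_cellular glass = L/(kA) = 0.228/(0.0487·50.7) = 0.09234 K/W
  R_aerogel blanket = L/(kA) = 0.248/(0.0127·50.7) = 0.3852 K/W
  R_conv,out = 1/(hA) = 1/(17.1·50.7) = 0.001153 K/W
ΣR = 2.858×10^-6 + 0.09234 + 0.3852 + 0.001153 = 0.4787 K/W
Q = ΔT/ΣR = (-14.8 °C − 21.6 °C)/0.4787 = -76.04 W
From the inner boundary to the cellular glass/aerogel blanket interface, ΣR_partial = 0.09234 K/W.
T_interface = T_in − Q·ΣR_partial = -14.8 °C − (-76.04)(0.09234) = -7.78 °C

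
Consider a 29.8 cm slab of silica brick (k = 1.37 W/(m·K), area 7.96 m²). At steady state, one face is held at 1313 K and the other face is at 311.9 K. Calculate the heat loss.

Q = 36.6 kW

Q = kA·ΔT/L = 1.37 × 7.96 × |1313 K − 311.9 K| / 0.298 = 36600 W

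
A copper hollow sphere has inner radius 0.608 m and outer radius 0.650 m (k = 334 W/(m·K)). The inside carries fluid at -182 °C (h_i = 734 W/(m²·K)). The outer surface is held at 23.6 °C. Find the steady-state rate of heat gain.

Q = 6.45×10^5 W

Series thermal resistances, inner to outer:
  R_conv,in = 1/(4πr²h) = 1/(4π·0.608²·734) = 2.933×10^-4 K/W
  R_copper = (1/0.608 − 1/0.650)/(4πk) = 0.1063/(4π·334) = 2.532×10^-5 K/W
ΣR = 2.933×10^-4 + 2.532×10^-5 = 3.186×10^-4 K/W
Q = ΔT/ΣR = (-182 °C − 23.6 °C)/3.186×10^-4 = -6.45×10^5 W
(Negative Q ⇒ heat flows inward; heat gain = 6.45×10^5 W.)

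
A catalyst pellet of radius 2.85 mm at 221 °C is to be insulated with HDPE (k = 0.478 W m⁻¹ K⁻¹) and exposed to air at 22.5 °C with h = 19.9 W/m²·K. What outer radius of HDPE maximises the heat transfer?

r_cr = 4.80 cm

For a sphere, r_cr = 2k_ins/h = 2·0.478/19.9 = 0.0480 m = 4.80 cm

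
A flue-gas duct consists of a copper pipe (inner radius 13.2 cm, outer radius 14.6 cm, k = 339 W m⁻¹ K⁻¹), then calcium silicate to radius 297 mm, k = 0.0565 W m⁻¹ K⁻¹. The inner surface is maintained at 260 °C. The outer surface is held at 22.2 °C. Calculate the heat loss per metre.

Series thermal resistances, inner to outer:
  R'_copper = ln(0.146/0.132)/(2πk) = 0.1008/(2π·339) = 4.733×10^-5 m·K/W
  R'_calcium silicate = ln(0.297/0.146)/(2πk) = 0.7101/(2π·0.0565) = 2.000 m·K/W
ΣR = 4.733×10^-5 + 2.000 = 2.000 m·K/W
Q' = ΔT/ΣR = (260 °C − 22.2 °C)/2.000 = 119 W/m

Q' = 119 W/m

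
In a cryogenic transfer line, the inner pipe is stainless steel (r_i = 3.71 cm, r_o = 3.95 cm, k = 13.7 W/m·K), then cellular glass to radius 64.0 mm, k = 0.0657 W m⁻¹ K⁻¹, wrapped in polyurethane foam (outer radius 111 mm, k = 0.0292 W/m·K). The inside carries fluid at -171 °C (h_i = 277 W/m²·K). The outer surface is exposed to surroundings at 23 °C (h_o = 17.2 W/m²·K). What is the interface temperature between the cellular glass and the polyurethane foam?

Treat each layer as a resistance in series:
  R'_conv,in = 1/(2πr h) = 1/(2π·0.0371·277) = 0.01549 m·K/W
  R'_stainless steel = ln(0.0395/0.0371)/(2πk) = 0.06268/(2π·13.7) = 7.282×10^-4 m·K/W
  R'_cellular glass = ln(0.0640/0.0395)/(2πk) = 0.4826/(2π·0.0657) = 1.169 m·K/W
  R'_polyurethane foam = ln(0.111/0.0640)/(2πk) = 0.5506/(2π·0.0292) = 3.001 m·K/W
  R'_conv,out = 1/(2πr h) = 1/(2π·0.111·17.2) = 0.08336 m·K/W
ΣR = 0.01549 + 7.282×10^-4 + 1.169 + 3.001 + 0.08336 = 4.270 m·K/W
Q' = ΔT/ΣR = (-171 °C − 23 °C)/4.270 = -45.43 W/m
From the inner boundary to the cellular glass/polyurethane foam interface, ΣR_partial = 1.185 m·K/W.
T_interface = T_in − Q'·ΣR_partial = -171 °C − (-45.43)(1.185) = -117 °C

T = -117 °C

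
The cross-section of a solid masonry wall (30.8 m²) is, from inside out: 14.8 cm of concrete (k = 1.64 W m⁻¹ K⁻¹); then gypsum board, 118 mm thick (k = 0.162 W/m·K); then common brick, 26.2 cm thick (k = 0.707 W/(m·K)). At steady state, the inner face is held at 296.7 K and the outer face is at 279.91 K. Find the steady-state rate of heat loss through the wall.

Treat each layer as a resistance in series:
  R_concrete = L/(kA) = 0.148/(1.64·30.8) = 0.002930 K/W
  R_gypsum board = L/(kA) = 0.118/(0.162·30.8) = 0.02365 K/W
  R_common brick = L/(kA) = 0.262/(0.707·30.8) = 0.01203 K/W
ΣR = 0.002930 + 0.02365 + 0.01203 = 0.03861 K/W
Q = ΔT/ΣR = (296.7 K − 279.91 K)/0.03861 = 435 W

Q = 435 W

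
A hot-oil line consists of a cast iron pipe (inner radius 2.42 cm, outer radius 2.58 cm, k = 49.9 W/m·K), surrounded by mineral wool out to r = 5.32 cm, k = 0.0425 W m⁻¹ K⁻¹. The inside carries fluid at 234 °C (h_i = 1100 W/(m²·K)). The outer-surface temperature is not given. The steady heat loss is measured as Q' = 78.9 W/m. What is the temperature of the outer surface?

Sum the resistances:
  R'_conv,in = 1/(2πr h) = 1/(2π·0.0242·1100) = 0.005979 m·K/W
  R'_cast iron = ln(0.0258/0.0242)/(2πk) = 0.06402/(2π·49.9) = 2.042×10^-4 m·K/W
  R'_mineral wool = ln(0.0532/0.0258)/(2πk) = 0.7237/(2π·0.0425) = 2.710 m·K/W
ΣR = 2.716 m·K/W
ΔT = Q'·ΣR = 78.9 × 2.716 = 214.3 K
Heat flows outward, so T_out = T_in − ΔT = 234 − 214.3 = 19.7 °C

T_out = 19.7 °C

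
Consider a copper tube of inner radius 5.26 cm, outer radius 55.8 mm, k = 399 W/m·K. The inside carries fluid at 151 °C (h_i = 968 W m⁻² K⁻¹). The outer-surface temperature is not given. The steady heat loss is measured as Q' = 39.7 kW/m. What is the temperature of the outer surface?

Series resistances:
  R'_conv,in = 1/(2πr h) = 1/(2π·0.0526·968) = 0.003126 m·K/W
  R'_copper = ln(0.0558/0.0526)/(2πk) = 0.05906/(2π·399) = 2.356×10^-5 m·K/W
ΣR = 0.003149 m·K/W
ΔT = Q'·ΣR = 39700 × 0.003149 = 125.0 K
Heat flows outward, so T_out = T_in − ΔT = 151 − 125.0 = 26.0 °C

T_out = 26.0 °C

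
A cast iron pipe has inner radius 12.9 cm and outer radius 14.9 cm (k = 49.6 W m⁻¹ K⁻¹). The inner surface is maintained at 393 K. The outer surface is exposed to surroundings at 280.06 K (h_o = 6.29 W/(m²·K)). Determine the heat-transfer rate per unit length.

Resistance network (inner→outer):
  R'_cast iron = ln(0.149/0.129)/(2πk) = 0.1441/(2π·49.6) = 4.625×10^-4 m·K/W
  R'_conv,out = 1/(2πr h) = 1/(2π·0.149·6.29) = 0.1698 m·K/W
ΣR = 4.625×10^-4 + 0.1698 = 0.1703 m·K/W
Q' = ΔT/ΣR = (393 K − 280.06 K)/0.1703 = 663 W/m

Q' = 663 W/m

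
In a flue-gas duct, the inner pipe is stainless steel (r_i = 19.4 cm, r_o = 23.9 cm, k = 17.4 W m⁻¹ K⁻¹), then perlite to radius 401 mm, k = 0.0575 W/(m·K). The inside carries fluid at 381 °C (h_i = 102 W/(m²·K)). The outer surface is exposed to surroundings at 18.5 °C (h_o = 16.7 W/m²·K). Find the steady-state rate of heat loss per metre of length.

Q' = 247 W/m

Treat each layer as a resistance in series:
  R'_conv,in = 1/(2πr h) = 1/(2π·0.194·102) = 0.008043 m·K/W
  R'_stainless steel = ln(0.239/0.194)/(2πk) = 0.2086/(2π·17.4) = 0.001908 m·K/W
  R'_perlite = ln(0.401/0.239)/(2πk) = 0.5175/(2π·0.0575) = 1.432 m·K/W
  R'_conv,out = 1/(2πr h) = 1/(2π·0.401·16.7) = 0.02377 m·K/W
ΣR = 0.008043 + 0.001908 + 1.432 + 0.02377 = 1.466 m·K/W
Q' = ΔT/ΣR = (381 °C − 18.5 °C)/1.466 = 247 W/m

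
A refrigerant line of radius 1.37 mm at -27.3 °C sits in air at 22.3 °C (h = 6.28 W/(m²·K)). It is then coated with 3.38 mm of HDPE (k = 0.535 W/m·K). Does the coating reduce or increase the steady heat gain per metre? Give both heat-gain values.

increases: 2.68 → 8.69 W/m

Critical radius for a cylinder: r_cr = k/h = 0.0852 m = 8.52 cm.
Outer radius after coating: r₂ = 0.00137 + 0.00338 = 0.00475 m.
Since r₁ < r_cr and r₂ ≤ r_cr, the coating moves toward the maximum at r_cr — heat gain rises.
Bare: R = 1/(2πr₁h) = 18.50 m·K/W; Q = 49.6/18.50 = 2.68 W/m.
Coated: R = R_cond + R_conv = 5.705 m·K/W; Q = 49.6/5.705 = 8.69 W/m.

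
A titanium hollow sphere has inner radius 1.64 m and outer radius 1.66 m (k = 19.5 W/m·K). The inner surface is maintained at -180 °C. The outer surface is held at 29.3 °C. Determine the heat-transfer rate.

Q = 4πk·ΔT/(1/r₁ − 1/r₂) = 4π × 19.5 × 209.3 / (1/1.64 − 1/1.66) = 6.98×10^6 W

Q = 6.98×10^6 W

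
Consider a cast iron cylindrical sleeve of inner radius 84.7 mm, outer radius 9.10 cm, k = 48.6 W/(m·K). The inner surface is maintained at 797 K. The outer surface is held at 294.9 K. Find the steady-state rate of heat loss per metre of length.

Q' = 2.14×10^6 W/m

Q' = 2πk·ΔT/ln(r₂/r₁) = 2π × 48.6 × 502.1 / ln(0.0910/0.0847) = 2.14×10^6 W/m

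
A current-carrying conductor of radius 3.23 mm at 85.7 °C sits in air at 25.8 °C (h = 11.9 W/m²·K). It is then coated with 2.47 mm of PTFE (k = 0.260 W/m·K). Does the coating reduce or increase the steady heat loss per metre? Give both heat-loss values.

increases: 14.5 → 22.2 W/m

Critical radius for a cylinder: r_cr = k/h = 0.0218 m = 2.18 cm.
Outer radius after coating: r₂ = 0.00323 + 0.00247 = 0.00570 m.
Since r₁ < r_cr and r₂ ≤ r_cr, the coating moves toward the maximum at r_cr — heat loss rises.
Bare: R = 1/(2πr₁h) = 4.141 m·K/W; Q = 59.9/4.141 = 14.5 W/m.
Coated: R = R_cond + R_conv = 2.694 m·K/W; Q = 59.9/2.694 = 22.2 W/m.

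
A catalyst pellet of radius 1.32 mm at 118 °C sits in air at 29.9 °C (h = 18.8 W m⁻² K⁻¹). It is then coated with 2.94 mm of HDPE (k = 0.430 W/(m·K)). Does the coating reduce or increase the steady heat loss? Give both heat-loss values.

Critical radius for a sphere: r_cr = 2k/h = 0.0457 m = 4.57 cm.
Outer radius after coating: r₂ = 0.00132 + 0.00294 = 0.00426 m.
Since r₁ < r_cr and r₂ ≤ r_cr, the coating moves toward the maximum at r_cr — heat loss rises.
Bare: R = 1/(4πr₁²h) = 2429 K/W; Q = 88.1/2429 = 0.0363 W.
Coated: R = R_cond + R_conv = 330.0 K/W; Q = 88.1/330.0 = 0.267 W.

increases: 0.0363 → 0.267 W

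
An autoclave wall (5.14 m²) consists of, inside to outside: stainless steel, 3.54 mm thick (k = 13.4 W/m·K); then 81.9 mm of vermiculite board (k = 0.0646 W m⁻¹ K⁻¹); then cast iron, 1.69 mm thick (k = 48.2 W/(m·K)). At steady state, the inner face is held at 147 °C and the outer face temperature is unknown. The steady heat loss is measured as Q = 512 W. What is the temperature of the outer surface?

T_out = 20.7 °C

Sum the resistances:
  R_stainless steel = L/(kA) = 0.00354/(13.4·5.14) = 5.140×10^-5 K/W
  R_vermiculite board = L/(kA) = 0.0819/(0.0646·5.14) = 0.2467 K/W
  R_cast iron = L/(kA) = 0.00169/(48.2·5.14) = 6.821×10^-6 K/W
ΣR = 0.2467 K/W
ΔT = Q·ΣR = 512 × 0.2467 = 126.3 K
Heat flows outward, so T_out = T_in − ΔT = 147 − 126.3 = 20.7 °C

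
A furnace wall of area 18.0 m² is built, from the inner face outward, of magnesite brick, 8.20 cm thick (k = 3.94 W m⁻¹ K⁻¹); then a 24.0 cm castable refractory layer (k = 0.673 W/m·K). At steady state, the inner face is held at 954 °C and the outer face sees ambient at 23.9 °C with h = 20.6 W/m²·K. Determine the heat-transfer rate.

Resistance network (inner→outer):
  R_magnesite brick = L/(kA) = 0.0820/(3.94·18.0) = 0.001156 K/W
  R_castable refractory = L/(kA) = 0.240/(0.673·18.0) = 0.01981 K/W
  R_conv,out = 1/(hA) = 1/(20.6·18.0) = 0.002697 K/W
ΣR = 0.001156 + 0.01981 + 0.002697 = 0.02366 K/W
Q = ΔT/ΣR = (954 °C − 23.9 °C)/0.02366 = 39300 W

Q = 39300 W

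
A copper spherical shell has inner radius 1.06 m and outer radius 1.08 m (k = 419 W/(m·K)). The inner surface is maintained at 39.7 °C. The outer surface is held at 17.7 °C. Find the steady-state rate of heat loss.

Q = 6630 kW

Q = 4πk·ΔT/(1/r₁ − 1/r₂) = 4π × 419 × 22 / (1/1.06 − 1/1.08) = 6.63×10^6 W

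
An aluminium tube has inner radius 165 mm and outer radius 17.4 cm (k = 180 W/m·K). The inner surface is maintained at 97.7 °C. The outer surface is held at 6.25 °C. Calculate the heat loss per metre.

Q' = 1950 kW/m

Q' = 2πk·ΔT/ln(r₂/r₁) = 2π × 180 × 91.45 / ln(0.174/0.165) = 1.95×10^6 W/m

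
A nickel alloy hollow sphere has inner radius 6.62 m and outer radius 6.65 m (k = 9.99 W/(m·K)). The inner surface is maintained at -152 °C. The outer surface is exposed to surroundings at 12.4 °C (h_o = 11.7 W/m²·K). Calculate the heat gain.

Resistance network (inner→outer):
  R_nickel alloy = (1/6.62 − 1/6.65)/(4πk) = 6.815×10^-4/(4π·9.99) = 5.428×10^-6 K/W
  R_conv,out = 1/(4πr²h) = 1/(4π·6.65²·11.7) = 1.538×10^-4 K/W
ΣR = 5.428×10^-6 + 1.538×10^-4 = 1.592×10^-4 K/W
Q = ΔT/ΣR = (-152 °C − 12.4 °C)/1.592×10^-4 = -1.03×10^6 W
(Negative Q ⇒ heat flows inward; heat gain = 1.03×10^6 W.)

Q = 1030 kW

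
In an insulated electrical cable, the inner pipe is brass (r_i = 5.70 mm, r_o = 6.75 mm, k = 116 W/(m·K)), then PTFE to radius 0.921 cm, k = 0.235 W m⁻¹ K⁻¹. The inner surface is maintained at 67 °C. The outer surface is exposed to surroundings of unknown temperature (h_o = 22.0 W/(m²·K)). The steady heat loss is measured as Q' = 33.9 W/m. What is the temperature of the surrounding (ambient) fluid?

Series resistances:
  R'_brass = ln(0.00675/0.00570)/(2πk) = 0.1691/(2π·116) = 2.320×10^-4 m·K/W
  R'_PTFE = ln(0.00921/0.00675)/(2πk) = 0.3107/(2π·0.235) = 0.2105 m·K/W
  R'_conv,out = 1/(2πr h) = 1/(2π·0.00921·22.0) = 0.7855 m·K/W
ΣR = 0.9962 m·K/W
ΔT = Q'·ΣR = 33.9 × 0.9962 = 33.77 K
Heat flows outward, so T_out = T_in − ΔT = 67 − 33.77 = 33.2 °C

T_out = 33.2 °C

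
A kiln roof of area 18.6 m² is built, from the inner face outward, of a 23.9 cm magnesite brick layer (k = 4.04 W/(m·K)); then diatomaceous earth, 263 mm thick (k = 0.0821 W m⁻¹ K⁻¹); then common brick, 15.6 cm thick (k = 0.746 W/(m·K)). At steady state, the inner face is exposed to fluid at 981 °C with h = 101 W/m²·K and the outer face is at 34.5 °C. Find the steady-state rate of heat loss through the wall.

Resistance network (inner→outer):
  R_conv,in = 1/(hA) = 1/(101·18.6) = 5.323×10^-4 K/W
  R_magnesite brick = L/(kA) = 0.239/(4.04·18.6) = 0.003181 K/W
  R_diatomaceous earth = L/(kA) = 0.263/(0.0821·18.6) = 0.1722 K/W
  R_common brick = L/(kA) = 0.156/(0.746·18.6) = 0.01124 K/W
ΣR = 5.323×10^-4 + 0.003181 + 0.1722 + 0.01124 = 0.1872 K/W
Q = ΔT/ΣR = (981 °C − 34.5 °C)/0.1872 = 5060 W

Q = 5.06 kW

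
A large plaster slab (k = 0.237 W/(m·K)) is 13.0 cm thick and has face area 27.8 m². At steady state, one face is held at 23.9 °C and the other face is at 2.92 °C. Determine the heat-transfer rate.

Q = kA·ΔT/L = 0.237 × 27.8 × |23.9 °C − 2.92 °C| / 0.130 = 1060 W

Q = 1060 W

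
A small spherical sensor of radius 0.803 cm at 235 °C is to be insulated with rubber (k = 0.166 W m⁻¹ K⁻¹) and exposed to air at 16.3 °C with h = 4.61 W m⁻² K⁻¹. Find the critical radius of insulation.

r_cr = 7.20 cm

For a sphere, r_cr = 2k_ins/h = 2·0.166/4.61 = 0.0720 m = 7.20 cm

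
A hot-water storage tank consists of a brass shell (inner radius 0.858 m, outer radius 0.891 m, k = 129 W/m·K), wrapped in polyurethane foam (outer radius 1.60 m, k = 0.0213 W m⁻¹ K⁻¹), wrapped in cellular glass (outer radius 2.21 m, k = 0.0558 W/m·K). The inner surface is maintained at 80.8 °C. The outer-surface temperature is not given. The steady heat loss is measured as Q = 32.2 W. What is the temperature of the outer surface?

T_out = 13.0 °C

Series resistances:
  R_brass = (1/0.858 − 1/0.891)/(4πk) = 0.04317/(4π·129) = 2.663×10^-5 K/W
  R_polyurethane foam = (1/0.891 − 1/1.60)/(4πk) = 0.4973/(4π·0.0213) = 1.858 K/W
  R_cellular glass = (1/1.60 − 1/2.21)/(4πk) = 0.1725/(4π·0.0558) = 0.2460 K/W
ΣR = 2.104 K/W
ΔT = Q·ΣR = 32.2 × 2.104 = 67.75 K
Heat flows outward, so T_out = T_in − ΔT = 80.8 − 67.75 = 13.0 °C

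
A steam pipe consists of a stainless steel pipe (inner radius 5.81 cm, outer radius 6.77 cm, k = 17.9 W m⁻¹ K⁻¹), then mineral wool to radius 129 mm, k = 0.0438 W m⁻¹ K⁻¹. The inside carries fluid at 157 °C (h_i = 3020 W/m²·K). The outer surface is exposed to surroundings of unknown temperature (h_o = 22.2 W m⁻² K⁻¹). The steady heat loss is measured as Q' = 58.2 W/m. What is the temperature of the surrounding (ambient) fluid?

Sum the resistances:
  R'_conv,in = 1/(2πr h) = 1/(2π·0.0581·3020) = 9.071×10^-4 m·K/W
  R'_stainless steel = ln(0.0677/0.0581)/(2πk) = 0.1529/(2π·17.9) = 0.001360 m·K/W
  R'_mineral wool = ln(0.129/0.0677)/(2πk) = 0.6447/(2π·0.0438) = 2.343 m·K/W
  R'_conv,out = 1/(2πr h) = 1/(2π·0.129·22.2) = 0.05557 m·K/W
ΣR = 2.401 m·K/W
ΔT = Q'·ΣR = 58.2 × 2.401 = 139.7 K
Heat flows outward, so T_out = T_in − ΔT = 157 − 139.7 = 17.3 °C

T_out = 17.3 °C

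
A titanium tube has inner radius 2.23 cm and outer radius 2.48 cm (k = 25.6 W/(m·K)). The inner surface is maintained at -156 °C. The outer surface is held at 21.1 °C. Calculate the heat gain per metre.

Q' = 268 kW/m

Q' = 2πk·ΔT/ln(r₂/r₁) = 2π × 25.6 × 177.1 / ln(0.0248/0.0223) = 2.68×10^5 W/m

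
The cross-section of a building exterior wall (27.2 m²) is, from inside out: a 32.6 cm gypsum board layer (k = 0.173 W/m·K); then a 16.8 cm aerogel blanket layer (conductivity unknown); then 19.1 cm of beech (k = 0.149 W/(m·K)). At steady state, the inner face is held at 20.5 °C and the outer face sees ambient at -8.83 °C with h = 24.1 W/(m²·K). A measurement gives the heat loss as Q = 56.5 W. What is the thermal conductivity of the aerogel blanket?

k = 0.0154 W/m·K

ΣR = ΔT/Q = |20.5 − -8.83|/56.5 = 0.5191 K/W
Known resistances:
  R_gypsum board = L/(kA) = 0.326/(0.173·27.2) = 0.06928 K/W
  R_beech = L/(kA) = 0.191/(0.149·27.2) = 0.04713 K/W
  R_conv,out = 1/(hA) = 1/(24.1·27.2) = 0.001526 K/W
R_aerogel blanket = ΣR − ΣR_known = 0.5191 − 0.1179 = 0.4012 K/W
L/(kA) = 0.4012 ⇒ k = 0.168/(0.4012·27.2) = 0.0154 W/m·K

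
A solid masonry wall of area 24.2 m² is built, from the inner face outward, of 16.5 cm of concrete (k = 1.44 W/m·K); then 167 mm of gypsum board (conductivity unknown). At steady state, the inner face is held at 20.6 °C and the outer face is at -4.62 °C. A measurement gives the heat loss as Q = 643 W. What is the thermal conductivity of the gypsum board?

ΣR = ΔT/Q = |20.6 − -4.62|/643 = 0.03922 K/W
Known resistances:
  R_concrete = L/(kA) = 0.165/(1.44·24.2) = 0.004735 K/W
R_gypsum board = ΣR − ΣR_known = 0.03922 − 0.004735 = 0.03449 K/W
L/(kA) = 0.03449 ⇒ k = 0.167/(0.03449·24.2) = 0.200 W/m·K

k = 0.200 W/m·K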